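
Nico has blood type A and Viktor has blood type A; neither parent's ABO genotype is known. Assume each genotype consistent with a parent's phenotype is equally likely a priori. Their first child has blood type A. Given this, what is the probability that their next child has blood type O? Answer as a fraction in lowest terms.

Possible genotypes: Nico ∈ {AA, AO}; Viktor ∈ {AA, AO}.
Weight each parental genotype pair by prior × P(type-A child):
  AA × AA: posterior weight 4/15; P(next child type O) = 0.
  AA × AO: posterior weight 4/15; P(next child type O) = 0.
  AO × AA: posterior weight 4/15; P(next child type O) = 0.
  AO × AO: posterior weight 1/5; P(next child type O) = 1/4.
Weighted sum = 1/20.

1/20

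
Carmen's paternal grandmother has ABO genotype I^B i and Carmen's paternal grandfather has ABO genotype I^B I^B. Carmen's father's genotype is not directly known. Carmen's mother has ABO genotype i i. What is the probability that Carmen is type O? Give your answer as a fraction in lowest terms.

1/4

Carmen's father's ABO genotype from I^B i × I^B I^B: 1/2 I^B I^B, 1/2 I^B i.
Crossing each possibility with the mother i i and summing P(type O): 1/2·0 + 1/2·1/2 = 1/4.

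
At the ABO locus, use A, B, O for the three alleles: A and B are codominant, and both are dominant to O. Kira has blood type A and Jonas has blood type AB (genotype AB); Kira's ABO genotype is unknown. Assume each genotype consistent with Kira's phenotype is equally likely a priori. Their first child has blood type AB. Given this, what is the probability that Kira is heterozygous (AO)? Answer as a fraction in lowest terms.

1/3

Possible genotypes: Kira ∈ {AA, AO}; Jonas ∈ {AB}.
Weight each parental genotype pair by prior × P(type-AB child):
  AA × AB: posterior weight 2/3.
  AO × AB: posterior weight 1/3.
Sum the posterior weight over pairs where Kira is AO: 1/3.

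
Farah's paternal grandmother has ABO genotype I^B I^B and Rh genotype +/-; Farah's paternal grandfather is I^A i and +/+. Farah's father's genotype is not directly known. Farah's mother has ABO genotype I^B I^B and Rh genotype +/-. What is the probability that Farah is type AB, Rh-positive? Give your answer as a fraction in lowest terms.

Farah's father's ABO genotype from I^B I^B × I^A i: 1/2 I^A I^B, 1/2 I^B i.
Crossing each possibility with the mother I^B I^B and summing P(type AB): 1/2·1/2 + 1/2·0 = 1/4.
Similarly for Rh via the father's Rh distribution: P(Rh+) = 7/8.
Independent loci: 1/4 × 7/8 = 7/32.

7/32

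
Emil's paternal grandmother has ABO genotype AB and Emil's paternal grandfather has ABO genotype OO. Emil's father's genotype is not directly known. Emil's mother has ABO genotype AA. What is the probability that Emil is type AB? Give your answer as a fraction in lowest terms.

Emil's father's ABO genotype from AB × OO: 1/2 AO, 1/2 BO.
Crossing each possibility with the mother AA and summing P(type AB): 1/2·0 + 1/2·1/2 = 1/4.

1/4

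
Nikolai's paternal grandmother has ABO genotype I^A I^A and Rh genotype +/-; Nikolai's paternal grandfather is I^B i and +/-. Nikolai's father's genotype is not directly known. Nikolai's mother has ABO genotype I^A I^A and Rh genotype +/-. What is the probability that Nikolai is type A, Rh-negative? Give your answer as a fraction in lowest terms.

Nikolai's father's ABO genotype from I^A I^A × I^B i: 1/2 I^A I^B, 1/2 I^A i.
Crossing each possibility with the mother I^A I^A and summing P(type A): 1/2·1/2 + 1/2·1 = 3/4.
Similarly for Rh via the father's Rh distribution: P(Rh-) = 1/4.
Independent loci: 3/4 × 1/4 = 3/16.

3/16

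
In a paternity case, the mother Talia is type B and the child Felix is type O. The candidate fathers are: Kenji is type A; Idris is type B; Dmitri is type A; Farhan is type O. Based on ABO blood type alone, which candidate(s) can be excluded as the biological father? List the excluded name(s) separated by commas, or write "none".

A candidate is excluded only if no genotype consistent with his phenotype could produce a type O child with a type B mother.
Every candidate has at least one consistent genotype combination, so none can be excluded.

none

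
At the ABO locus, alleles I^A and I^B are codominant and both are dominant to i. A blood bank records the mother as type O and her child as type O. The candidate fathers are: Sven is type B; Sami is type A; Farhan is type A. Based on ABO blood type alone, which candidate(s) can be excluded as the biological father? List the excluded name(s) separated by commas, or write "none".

A candidate is excluded only if no genotype consistent with his phenotype could produce a type O child with a type O mother.
Every candidate has at least one consistent genotype combination, so none can be excluded.

none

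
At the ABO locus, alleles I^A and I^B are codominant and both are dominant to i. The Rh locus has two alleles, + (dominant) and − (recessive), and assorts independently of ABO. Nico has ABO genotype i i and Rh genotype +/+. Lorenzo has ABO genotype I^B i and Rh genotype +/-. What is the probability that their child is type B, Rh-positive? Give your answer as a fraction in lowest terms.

1/2

ABO cross i i × I^B i → offspring phenotypes: 1/2 O, 1/2 B.
Rh cross +/+ × +/- → 1 Rh+.
Independent loci: P(type B, Rh-positive) = 1/2 × 1 = 1/2.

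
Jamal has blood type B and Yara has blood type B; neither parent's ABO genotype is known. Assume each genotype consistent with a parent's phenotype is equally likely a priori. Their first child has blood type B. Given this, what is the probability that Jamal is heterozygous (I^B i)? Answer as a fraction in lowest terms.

Possible genotypes: Jamal ∈ {I^B I^B, I^B i}; Yara ∈ {I^B I^B, I^B i}.
Weight each parental genotype pair by prior × P(type-B child):
  I^B I^B × I^B I^B: posterior weight 4/15.
  I^B I^B × I^B i: posterior weight 4/15.
  I^B i × I^B I^B: posterior weight 4/15.
  I^B i × I^B i: posterior weight 1/5.
Sum the posterior weight over pairs where Jamal is I^B i: 7/15.

7/15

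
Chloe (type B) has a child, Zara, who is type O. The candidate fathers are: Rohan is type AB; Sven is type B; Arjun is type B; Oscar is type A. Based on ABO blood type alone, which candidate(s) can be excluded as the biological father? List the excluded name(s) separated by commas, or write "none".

A candidate is excluded only if no genotype consistent with his phenotype could produce a type O child with a type B mother.
Rohan (type AB): no genotype consistent with that phenotype can produce a type-O child with a type-B mother.

Rohan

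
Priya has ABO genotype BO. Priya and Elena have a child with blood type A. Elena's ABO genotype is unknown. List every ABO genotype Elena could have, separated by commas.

AA, AB, AO

For each candidate genotype of Elena, check whether crossing it with BO can produce every observed child phenotype.
  AA → possible child types {A, AB} ✓
  AB → possible child types {A, B, AB} ✓
  AO → possible child types {O, A, B, AB} ✓
  BB → possible child types {B} ✗
  BO → possible child types {O, B} ✗
  OO → possible child types {O, B} ✗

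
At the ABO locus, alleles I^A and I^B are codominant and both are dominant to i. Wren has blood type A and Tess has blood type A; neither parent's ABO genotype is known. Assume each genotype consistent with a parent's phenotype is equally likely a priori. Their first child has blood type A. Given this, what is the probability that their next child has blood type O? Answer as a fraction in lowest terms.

1/20

Possible genotypes: Wren ∈ {I^A I^A, I^A i}; Tess ∈ {I^A I^A, I^A i}.
Weight each parental genotype pair by prior × P(type-A child):
  I^A I^A × I^A I^A: posterior weight 4/15; P(next child type O) = 0.
  I^A I^A × I^A i: posterior weight 4/15; P(next child type O) = 0.
  I^A i × I^A I^A: posterior weight 4/15; P(next child type O) = 0.
  I^A i × I^A i: posterior weight 1/5; P(next child type O) = 1/4.
Weighted sum = 1/20.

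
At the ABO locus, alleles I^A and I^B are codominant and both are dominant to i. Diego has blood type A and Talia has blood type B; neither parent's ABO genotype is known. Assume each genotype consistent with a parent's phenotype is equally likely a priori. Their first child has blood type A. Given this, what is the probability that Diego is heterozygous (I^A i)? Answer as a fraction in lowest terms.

Possible genotypes: Diego ∈ {I^A I^A, I^A i}; Talia ∈ {I^B I^B, I^B i}.
Weight each parental genotype pair by prior × P(type-A child):
  I^A I^A × I^B i: posterior weight 2/3.
  I^A i × I^B i: posterior weight 1/3.
Sum the posterior weight over pairs where Diego is I^A i: 1/3.

1/3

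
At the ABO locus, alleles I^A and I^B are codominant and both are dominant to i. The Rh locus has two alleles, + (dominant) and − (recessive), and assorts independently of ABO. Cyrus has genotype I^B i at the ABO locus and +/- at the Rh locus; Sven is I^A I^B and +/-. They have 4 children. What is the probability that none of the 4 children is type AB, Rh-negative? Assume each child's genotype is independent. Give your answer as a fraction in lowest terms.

ABO cross I^B i × I^A I^B → 1/4 A, 1/2 B, 1/4 AB.
Rh cross +/- × +/- → 3/4 Rh+, 1/4 Rh-; so P(type AB, Rh-negative) = 1/4 × 1/4 = 1/16 per child.
P(not type AB, Rh-negative) = 15/16 for one child; (15/16)^4 = 50625/65536.

50625/65536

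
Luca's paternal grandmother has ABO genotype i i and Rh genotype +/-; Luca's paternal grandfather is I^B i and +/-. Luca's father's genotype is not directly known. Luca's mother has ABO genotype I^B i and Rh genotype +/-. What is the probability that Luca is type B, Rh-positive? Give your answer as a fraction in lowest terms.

15/32

Luca's father's ABO genotype from i i × I^B i: 1/2 I^B i, 1/2 i i.
Crossing each possibility with the mother I^B i and summing P(type B): 1/2·3/4 + 1/2·1/2 = 5/8.
Similarly for Rh via the father's Rh distribution: P(Rh+) = 3/4.
Independent loci: 5/8 × 3/4 = 15/32.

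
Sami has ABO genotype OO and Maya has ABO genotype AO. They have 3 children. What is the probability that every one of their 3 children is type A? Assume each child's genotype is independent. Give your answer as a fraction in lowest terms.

ABO cross OO × AO → 1/2 O, 1/2 A.
So P(type A) = 1/2 per child.
All 3 independent: (1/2)^3 = 1/8.

1/8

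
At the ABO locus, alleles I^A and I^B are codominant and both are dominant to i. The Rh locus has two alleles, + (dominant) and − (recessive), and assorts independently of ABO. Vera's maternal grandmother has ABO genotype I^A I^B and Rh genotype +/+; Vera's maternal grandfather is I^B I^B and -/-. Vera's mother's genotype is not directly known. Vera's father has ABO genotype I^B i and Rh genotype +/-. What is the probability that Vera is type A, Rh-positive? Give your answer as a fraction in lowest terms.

Vera's mother's ABO genotype from I^A I^B × I^B I^B: 1/2 I^A I^B, 1/2 I^B I^B.
Crossing each possibility with the father I^B i and summing P(type A): 1/2·1/4 + 1/2·0 = 1/8.
Similarly for Rh via the mother's Rh distribution: P(Rh+) = 3/4.
Independent loci: 1/8 × 3/4 = 3/32.

3/32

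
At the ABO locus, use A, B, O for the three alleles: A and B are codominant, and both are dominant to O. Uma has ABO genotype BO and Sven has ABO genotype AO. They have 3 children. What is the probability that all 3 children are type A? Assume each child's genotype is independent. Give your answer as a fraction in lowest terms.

ABO cross BO × AO → 1/4 O, 1/4 A, 1/4 B, 1/4 AB.
So P(type A) = 1/4 per child.
All 3 independent: (1/4)^3 = 1/64.

1/64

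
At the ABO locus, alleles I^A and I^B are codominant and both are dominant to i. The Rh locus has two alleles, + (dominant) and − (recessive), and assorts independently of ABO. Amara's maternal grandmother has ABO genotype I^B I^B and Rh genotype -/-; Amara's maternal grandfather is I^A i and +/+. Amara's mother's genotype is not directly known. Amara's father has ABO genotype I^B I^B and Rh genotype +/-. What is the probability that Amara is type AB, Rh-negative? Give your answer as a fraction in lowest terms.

Amara's mother's ABO genotype from I^B I^B × I^A i: 1/2 I^A I^B, 1/2 I^B i.
Crossing each possibility with the father I^B I^B and summing P(type AB): 1/2·1/2 + 1/2·0 = 1/4.
Similarly for Rh via the mother's Rh distribution: P(Rh-) = 1/4.
Independent loci: 1/4 × 1/4 = 1/16.

1/16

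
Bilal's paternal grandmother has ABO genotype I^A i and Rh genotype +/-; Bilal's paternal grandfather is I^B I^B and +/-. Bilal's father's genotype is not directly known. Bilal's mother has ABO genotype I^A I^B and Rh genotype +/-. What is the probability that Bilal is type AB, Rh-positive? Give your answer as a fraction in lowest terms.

9/32

Bilal's father's ABO genotype from I^A i × I^B I^B: 1/2 I^A I^B, 1/2 I^B i.
Crossing each possibility with the mother I^A I^B and summing P(type AB): 1/2·1/2 + 1/2·1/4 = 3/8.
Similarly for Rh via the father's Rh distribution: P(Rh+) = 3/4.
Independent loci: 3/8 × 3/4 = 9/32.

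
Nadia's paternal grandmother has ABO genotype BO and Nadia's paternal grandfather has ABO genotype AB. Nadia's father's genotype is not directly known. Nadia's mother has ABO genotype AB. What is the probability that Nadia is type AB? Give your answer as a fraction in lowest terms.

3/8

Nadia's father's ABO genotype from BO × AB: 1/4 AB, 1/4 AO, 1/4 BB, 1/4 BO.
Crossing each possibility with the mother AB and summing P(type AB): 1/4·1/2 + 1/4·1/4 + 1/4·1/2 + 1/4·1/4 = 3/8.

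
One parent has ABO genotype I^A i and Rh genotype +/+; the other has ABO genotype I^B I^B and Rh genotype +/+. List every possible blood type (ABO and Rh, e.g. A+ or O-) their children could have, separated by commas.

B+, AB+

Gametes from I^A i × I^B I^B give offspring ABO genotypes I^A I^B, I^B i, i.e. phenotypes B, AB.
Rh cross +/+ × +/+ → phenotypes Rh+.
Combining independently: B+, AB+.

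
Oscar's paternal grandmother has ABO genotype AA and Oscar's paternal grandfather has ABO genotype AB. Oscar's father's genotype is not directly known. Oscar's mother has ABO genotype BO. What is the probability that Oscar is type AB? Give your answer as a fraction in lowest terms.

Oscar's father's ABO genotype from AA × AB: 1/2 AA, 1/2 AB.
Crossing each possibility with the mother BO and summing P(type AB): 1/2·1/2 + 1/2·1/4 = 3/8.

3/8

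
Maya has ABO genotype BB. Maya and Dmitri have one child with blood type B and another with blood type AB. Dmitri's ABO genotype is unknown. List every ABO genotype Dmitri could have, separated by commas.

AB, AO

For each candidate genotype of Dmitri, check whether crossing it with BB can produce every observed child phenotype.
  AA → possible child types {AB} ✗
  AB → possible child types {B, AB} ✓
  AO → possible child types {B, AB} ✓
  BB → possible child types {B} ✗
  BO → possible child types {B} ✗
  OO → possible child types {B} ✗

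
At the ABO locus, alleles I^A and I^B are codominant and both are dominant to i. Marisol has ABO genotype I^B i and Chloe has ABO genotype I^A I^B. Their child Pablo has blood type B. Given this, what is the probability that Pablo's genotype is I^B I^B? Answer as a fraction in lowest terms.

Cross I^B i × I^A I^B → 1/4 I^A I^B, 1/4 I^A i, 1/4 I^B I^B, 1/4 I^B i.
Type-B genotypes among offspring: I^B I^B (1/4), I^B i (1/4); total 1/2.
P(I^B I^B | type B) = (1/4) / (1/2) = 1/2.

1/2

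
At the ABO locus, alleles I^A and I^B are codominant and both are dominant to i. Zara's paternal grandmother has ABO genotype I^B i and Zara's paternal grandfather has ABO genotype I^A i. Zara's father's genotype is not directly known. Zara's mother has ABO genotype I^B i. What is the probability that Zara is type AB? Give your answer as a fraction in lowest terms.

Zara's father's ABO genotype from I^B i × I^A i: 1/4 I^A I^B, 1/4 I^A i, 1/4 I^B i, 1/4 i i.
Crossing each possibility with the mother I^B i and summing P(type AB): 1/4·1/4 + 1/4·1/4 + 1/4·0 + 1/4·0 = 1/8.

1/8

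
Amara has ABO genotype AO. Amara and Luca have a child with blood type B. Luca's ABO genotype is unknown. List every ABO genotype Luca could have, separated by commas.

For each candidate genotype of Luca, check whether crossing it with AO can produce every observed child phenotype.
  AA → possible child types {A} ✗
  AB → possible child types {A, B, AB} ✓
  AO → possible child types {O, A} ✗
  BB → possible child types {B, AB} ✓
  BO → possible child types {O, A, B, AB} ✓
  OO → possible child types {O, A} ✗

AB, BB, BO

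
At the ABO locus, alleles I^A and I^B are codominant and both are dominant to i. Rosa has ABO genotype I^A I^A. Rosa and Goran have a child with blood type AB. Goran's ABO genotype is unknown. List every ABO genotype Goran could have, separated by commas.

I^A I^B, I^B I^B, I^B i

For each candidate genotype of Goran, check whether crossing it with I^A I^A can produce every observed child phenotype.
  I^A I^A → possible child types {A} ✗
  I^A I^B → possible child types {A, AB} ✓
  I^A i → possible child types {A} ✗
  I^B I^B → possible child types {AB} ✓
  I^B i → possible child types {A, AB} ✓
  i i → possible child types {A} ✗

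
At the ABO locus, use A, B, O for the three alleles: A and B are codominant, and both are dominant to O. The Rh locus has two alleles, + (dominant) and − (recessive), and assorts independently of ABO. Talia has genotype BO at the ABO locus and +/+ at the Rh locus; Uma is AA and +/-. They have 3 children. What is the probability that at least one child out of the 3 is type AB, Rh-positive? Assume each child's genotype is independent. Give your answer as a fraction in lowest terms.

ABO cross BO × AA → 1/2 A, 1/2 AB.
Rh cross +/+ × +/- → 1 Rh+; so P(type AB, Rh-positive) = 1/2 × 1 = 1/2 per child.
P(none) = (1/2)^3 = 1/8; P(at least one) = 1 − 1/8 = 7/8.

7/8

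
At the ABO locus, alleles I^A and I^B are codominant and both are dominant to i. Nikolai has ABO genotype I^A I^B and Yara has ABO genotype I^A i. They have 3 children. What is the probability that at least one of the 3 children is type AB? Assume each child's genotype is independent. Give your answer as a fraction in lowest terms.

37/64

ABO cross I^A I^B × I^A i → 1/2 A, 1/4 B, 1/4 AB.
So P(type AB) = 1/4 per child.
P(none) = (3/4)^3 = 27/64; P(at least one) = 1 − 27/64 = 37/64.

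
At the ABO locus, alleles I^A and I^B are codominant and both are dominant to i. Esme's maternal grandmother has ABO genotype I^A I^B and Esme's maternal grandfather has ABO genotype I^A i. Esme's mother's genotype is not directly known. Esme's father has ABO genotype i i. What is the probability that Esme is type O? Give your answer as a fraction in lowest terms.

1/4

Esme's mother's ABO genotype from I^A I^B × I^A i: 1/4 I^A I^A, 1/4 I^A I^B, 1/4 I^A i, 1/4 I^B i.
Crossing each possibility with the father i i and summing P(type O): 1/4·0 + 1/4·0 + 1/4·1/2 + 1/4·1/2 = 1/4.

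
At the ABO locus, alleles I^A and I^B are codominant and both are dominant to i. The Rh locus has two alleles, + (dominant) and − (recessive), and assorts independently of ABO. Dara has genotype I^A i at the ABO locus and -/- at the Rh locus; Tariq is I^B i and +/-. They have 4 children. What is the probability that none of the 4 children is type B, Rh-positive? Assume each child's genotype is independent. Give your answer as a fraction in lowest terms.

2401/4096

ABO cross I^A i × I^B i → 1/4 O, 1/4 A, 1/4 B, 1/4 AB.
Rh cross -/- × +/- → 1/2 Rh+, 1/2 Rh-; so P(type B, Rh-positive) = 1/4 × 1/2 = 1/8 per child.
P(not type B, Rh-positive) = 7/8 for one child; (7/8)^4 = 2401/4096.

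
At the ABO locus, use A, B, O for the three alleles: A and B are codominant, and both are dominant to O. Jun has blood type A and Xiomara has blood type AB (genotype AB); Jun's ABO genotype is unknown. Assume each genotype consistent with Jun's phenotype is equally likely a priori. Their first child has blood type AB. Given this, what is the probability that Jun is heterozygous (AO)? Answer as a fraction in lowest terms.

Possible genotypes: Jun ∈ {AA, AO}; Xiomara ∈ {AB}.
Weight each parental genotype pair by prior × P(type-AB child):
  AA × AB: posterior weight 2/3.
  AO × AB: posterior weight 1/3.
Sum the posterior weight over pairs where Jun is AO: 1/3.

1/3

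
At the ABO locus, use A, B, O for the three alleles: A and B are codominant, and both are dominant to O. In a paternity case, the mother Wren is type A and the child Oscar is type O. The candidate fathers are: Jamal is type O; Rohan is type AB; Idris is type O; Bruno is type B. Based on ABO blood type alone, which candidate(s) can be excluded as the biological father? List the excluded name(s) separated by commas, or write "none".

A candidate is excluded only if no genotype consistent with his phenotype could produce a type O child with a type A mother.
Rohan (type AB): no genotype consistent with that phenotype can produce a type-O child with a type-A mother.

Rohan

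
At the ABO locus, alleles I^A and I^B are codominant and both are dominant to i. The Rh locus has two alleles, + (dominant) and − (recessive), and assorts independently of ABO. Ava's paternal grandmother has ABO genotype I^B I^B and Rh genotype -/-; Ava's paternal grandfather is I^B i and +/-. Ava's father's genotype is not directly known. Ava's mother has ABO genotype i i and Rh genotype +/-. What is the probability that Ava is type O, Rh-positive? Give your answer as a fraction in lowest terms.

Ava's father's ABO genotype from I^B I^B × I^B i: 1/2 I^B I^B, 1/2 I^B i.
Crossing each possibility with the mother i i and summing P(type O): 1/2·0 + 1/2·1/2 = 1/4.
Similarly for Rh via the father's Rh distribution: P(Rh+) = 5/8.
Independent loci: 1/4 × 5/8 = 5/32.

5/32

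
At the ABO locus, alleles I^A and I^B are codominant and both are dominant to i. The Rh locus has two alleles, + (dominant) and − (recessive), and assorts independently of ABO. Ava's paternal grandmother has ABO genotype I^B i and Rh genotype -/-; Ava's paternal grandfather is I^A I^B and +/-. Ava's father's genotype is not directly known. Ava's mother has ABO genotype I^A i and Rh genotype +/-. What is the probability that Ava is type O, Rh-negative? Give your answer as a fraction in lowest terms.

3/64

Ava's father's ABO genotype from I^B i × I^A I^B: 1/4 I^A I^B, 1/4 I^A i, 1/4 I^B I^B, 1/4 I^B i.
Crossing each possibility with the mother I^A i and summing P(type O): 1/4·0 + 1/4·1/4 + 1/4·0 + 1/4·1/4 = 1/8.
Similarly for Rh via the father's Rh distribution: P(Rh-) = 3/8.
Independent loci: 1/8 × 3/8 = 3/64.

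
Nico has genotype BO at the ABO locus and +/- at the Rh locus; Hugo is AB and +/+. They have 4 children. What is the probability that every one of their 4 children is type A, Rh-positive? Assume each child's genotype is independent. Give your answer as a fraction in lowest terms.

ABO cross BO × AB → 1/4 A, 1/2 B, 1/4 AB.
Rh cross +/- × +/+ → 1 Rh+; so P(type A, Rh-positive) = 1/4 × 1 = 1/4 per child.
All 4 independent: (1/4)^4 = 1/256.

1/256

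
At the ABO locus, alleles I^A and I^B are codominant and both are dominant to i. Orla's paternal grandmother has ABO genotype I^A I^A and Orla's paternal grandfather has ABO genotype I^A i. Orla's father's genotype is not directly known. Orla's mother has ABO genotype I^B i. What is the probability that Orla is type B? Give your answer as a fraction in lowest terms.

1/8

Orla's father's ABO genotype from I^A I^A × I^A i: 1/2 I^A I^A, 1/2 I^A i.
Crossing each possibility with the mother I^B i and summing P(type B): 1/2·0 + 1/2·1/4 = 1/8.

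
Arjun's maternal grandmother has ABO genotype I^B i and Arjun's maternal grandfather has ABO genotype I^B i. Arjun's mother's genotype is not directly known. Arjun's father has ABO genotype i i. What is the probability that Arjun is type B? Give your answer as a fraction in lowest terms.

1/2

Arjun's mother's ABO genotype from I^B i × I^B i: 1/4 I^B I^B, 1/2 I^B i, 1/4 i i.
Crossing each possibility with the father i i and summing P(type B): 1/4·1 + 1/2·1/2 + 1/4·0 = 1/2.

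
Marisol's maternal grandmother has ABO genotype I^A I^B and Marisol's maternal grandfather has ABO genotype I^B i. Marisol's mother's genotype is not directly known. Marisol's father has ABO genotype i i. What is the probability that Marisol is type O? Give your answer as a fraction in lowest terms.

Marisol's mother's ABO genotype from I^A I^B × I^B i: 1/4 I^A I^B, 1/4 I^A i, 1/4 I^B I^B, 1/4 I^B i.
Crossing each possibility with the father i i and summing P(type O): 1/4·0 + 1/4·1/2 + 1/4·0 + 1/4·1/2 = 1/4.

1/4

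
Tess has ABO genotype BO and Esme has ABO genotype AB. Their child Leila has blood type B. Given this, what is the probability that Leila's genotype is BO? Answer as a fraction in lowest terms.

Cross BO × AB → 1/4 AB, 1/4 AO, 1/4 BB, 1/4 BO.
Type-B genotypes among offspring: BB (1/4), BO (1/4); total 1/2.
P(BO | type B) = (1/4) / (1/2) = 1/2.

1/2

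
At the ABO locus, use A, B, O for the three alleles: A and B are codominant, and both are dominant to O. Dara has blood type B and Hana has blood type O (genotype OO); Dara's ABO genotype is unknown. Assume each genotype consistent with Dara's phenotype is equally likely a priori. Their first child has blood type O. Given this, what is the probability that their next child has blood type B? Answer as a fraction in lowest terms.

Possible genotypes: Dara ∈ {BB, BO}; Hana ∈ {OO}.
Weight each parental genotype pair by prior × P(type-O child):
  BO × OO: posterior weight 1; P(next child type B) = 1/2.
Weighted sum = 1/2.

1/2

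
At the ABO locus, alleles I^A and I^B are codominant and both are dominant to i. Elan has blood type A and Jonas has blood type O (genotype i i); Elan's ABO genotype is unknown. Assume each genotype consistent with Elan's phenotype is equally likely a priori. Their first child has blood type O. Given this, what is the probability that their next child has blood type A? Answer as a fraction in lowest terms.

Possible genotypes: Elan ∈ {I^A I^A, I^A i}; Jonas ∈ {i i}.
Weight each parental genotype pair by prior × P(type-O child):
  I^A i × i i: posterior weight 1; P(next child type A) = 1/2.
Weighted sum = 1/2.

1/2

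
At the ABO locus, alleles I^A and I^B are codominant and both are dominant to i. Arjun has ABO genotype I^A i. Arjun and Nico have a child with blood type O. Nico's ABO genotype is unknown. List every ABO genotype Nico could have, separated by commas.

I^A i, I^B i, i i

For each candidate genotype of Nico, check whether crossing it with I^A i can produce every observed child phenotype.
  I^A I^A → possible child types {A} ✗
  I^A I^B → possible child types {A, B, AB} ✗
  I^A i → possible child types {O, A} ✓
  I^B I^B → possible child types {B, AB} ✗
  I^B i → possible child types {O, A, B, AB} ✓
  i i → possible child types {O, A} ✓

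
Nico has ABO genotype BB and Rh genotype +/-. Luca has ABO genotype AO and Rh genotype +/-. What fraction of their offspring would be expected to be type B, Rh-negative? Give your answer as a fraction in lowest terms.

1/8

ABO cross BB × AO → offspring phenotypes: 1/2 B, 1/2 AB.
Rh cross +/- × +/- → 3/4 Rh+, 1/4 Rh-.
Independent loci: P(type B, Rh-negative) = 1/2 × 1/4 = 1/8.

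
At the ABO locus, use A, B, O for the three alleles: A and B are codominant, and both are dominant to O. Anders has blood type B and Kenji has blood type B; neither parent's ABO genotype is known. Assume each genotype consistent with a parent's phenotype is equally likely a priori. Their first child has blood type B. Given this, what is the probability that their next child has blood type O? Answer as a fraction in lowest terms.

Possible genotypes: Anders ∈ {BB, BO}; Kenji ∈ {BB, BO}.
Weight each parental genotype pair by prior × P(type-B child):
  BB × BB: posterior weight 4/15; P(next child type O) = 0.
  BB × BO: posterior weight 4/15; P(next child type O) = 0.
  BO × BB: posterior weight 4/15; P(next child type O) = 0.
  BO × BO: posterior weight 1/5; P(next child type O) = 1/4.
Weighted sum = 1/20.

1/20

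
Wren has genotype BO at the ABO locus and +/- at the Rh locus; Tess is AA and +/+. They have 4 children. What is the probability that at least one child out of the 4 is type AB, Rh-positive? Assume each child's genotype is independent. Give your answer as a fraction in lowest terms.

15/16

ABO cross BO × AA → 1/2 A, 1/2 AB.
Rh cross +/- × +/+ → 1 Rh+; so P(type AB, Rh-positive) = 1/2 × 1 = 1/2 per child.
P(none) = (1/2)^4 = 1/16; P(at least one) = 1 − 1/16 = 15/16.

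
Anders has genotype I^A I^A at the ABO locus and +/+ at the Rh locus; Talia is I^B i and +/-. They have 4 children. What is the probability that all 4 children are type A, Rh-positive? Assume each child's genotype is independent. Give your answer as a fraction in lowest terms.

1/16

ABO cross I^A I^A × I^B i → 1/2 A, 1/2 AB.
Rh cross +/+ × +/- → 1 Rh+; so P(type A, Rh-positive) = 1/2 × 1 = 1/2 per child.
All 4 independent: (1/2)^4 = 1/16.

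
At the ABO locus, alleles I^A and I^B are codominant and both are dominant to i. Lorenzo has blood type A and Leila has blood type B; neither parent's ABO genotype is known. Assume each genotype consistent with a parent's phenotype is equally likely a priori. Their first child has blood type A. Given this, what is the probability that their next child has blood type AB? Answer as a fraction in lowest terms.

5/12

Possible genotypes: Lorenzo ∈ {I^A I^A, I^A i}; Leila ∈ {I^B I^B, I^B i}.
Weight each parental genotype pair by prior × P(type-A child):
  I^A I^A × I^B i: posterior weight 2/3; P(next child type AB) = 1/2.
  I^A i × I^B i: posterior weight 1/3; P(next child type AB) = 1/4.
Weighted sum = 5/12.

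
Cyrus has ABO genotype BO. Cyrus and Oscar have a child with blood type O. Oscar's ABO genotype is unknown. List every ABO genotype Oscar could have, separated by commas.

For each candidate genotype of Oscar, check whether crossing it with BO can produce every observed child phenotype.
  AA → possible child types {A, AB} ✗
  AB → possible child types {A, B, AB} ✗
  AO → possible child types {O, A, B, AB} ✓
  BB → possible child types {B} ✗
  BO → possible child types {O, B} ✓
  OO → possible child types {O, B} ✓

AO, BO, OO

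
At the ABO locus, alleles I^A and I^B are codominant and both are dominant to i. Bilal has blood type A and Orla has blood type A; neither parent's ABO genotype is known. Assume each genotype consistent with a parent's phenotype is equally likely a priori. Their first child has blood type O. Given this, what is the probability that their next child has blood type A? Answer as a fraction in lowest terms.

Possible genotypes: Bilal ∈ {I^A I^A, I^A i}; Orla ∈ {I^A I^A, I^A i}.
Weight each parental genotype pair by prior × P(type-O child):
  I^A i × I^A i: posterior weight 1; P(next child type A) = 3/4.
Weighted sum = 3/4.

3/4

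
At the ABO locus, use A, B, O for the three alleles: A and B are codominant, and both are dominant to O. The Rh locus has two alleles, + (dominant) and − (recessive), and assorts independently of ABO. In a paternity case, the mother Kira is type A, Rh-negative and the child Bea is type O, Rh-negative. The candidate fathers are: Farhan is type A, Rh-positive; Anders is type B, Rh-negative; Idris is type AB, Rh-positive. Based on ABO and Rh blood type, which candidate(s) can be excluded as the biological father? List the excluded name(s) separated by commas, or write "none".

A candidate is excluded only if no genotype consistent with his phenotype could produce a type O, Rh-negative child with a type A, Rh-negative mother.
Idris (type AB, Rh+): no genotype consistent with that phenotype can produce a type-O Rh- child with a type-A mother.

Idris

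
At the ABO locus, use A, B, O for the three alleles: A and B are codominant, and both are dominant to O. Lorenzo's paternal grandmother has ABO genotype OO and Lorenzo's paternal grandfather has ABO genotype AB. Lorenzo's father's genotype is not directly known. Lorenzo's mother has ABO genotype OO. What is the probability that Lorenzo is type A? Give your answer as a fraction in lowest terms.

Lorenzo's father's ABO genotype from OO × AB: 1/2 AO, 1/2 BO.
Crossing each possibility with the mother OO and summing P(type A): 1/2·1/2 + 1/2·0 = 1/4.

1/4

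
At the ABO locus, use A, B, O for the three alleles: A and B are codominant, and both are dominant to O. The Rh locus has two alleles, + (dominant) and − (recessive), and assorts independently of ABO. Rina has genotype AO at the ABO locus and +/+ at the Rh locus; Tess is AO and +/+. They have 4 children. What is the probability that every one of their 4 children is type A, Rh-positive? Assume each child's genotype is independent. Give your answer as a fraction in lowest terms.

81/256

ABO cross AO × AO → 1/4 O, 3/4 A.
Rh cross +/+ × +/+ → 1 Rh+; so P(type A, Rh-positive) = 3/4 × 1 = 3/4 per child.
All 4 independent: (3/4)^4 = 81/256.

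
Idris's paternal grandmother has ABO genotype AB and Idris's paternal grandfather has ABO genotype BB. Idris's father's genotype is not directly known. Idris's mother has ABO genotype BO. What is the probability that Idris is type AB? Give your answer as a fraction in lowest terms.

Idris's father's ABO genotype from AB × BB: 1/2 AB, 1/2 BB.
Crossing each possibility with the mother BO and summing P(type AB): 1/2·1/4 + 1/2·0 = 1/8.

1/8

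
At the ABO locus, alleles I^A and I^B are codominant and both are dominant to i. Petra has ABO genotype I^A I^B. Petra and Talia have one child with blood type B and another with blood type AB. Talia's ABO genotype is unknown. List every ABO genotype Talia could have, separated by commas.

For each candidate genotype of Talia, check whether crossing it with I^A I^B can produce every observed child phenotype.
  I^A I^A → possible child types {A, AB} ✗
  I^A I^B → possible child types {A, B, AB} ✓
  I^A i → possible child types {A, B, AB} ✓
  I^B I^B → possible child types {B, AB} ✓
  I^B i → possible child types {A, B, AB} ✓
  i i → possible child types {A, B} ✗

I^A I^B, I^A i, I^B I^B, I^B i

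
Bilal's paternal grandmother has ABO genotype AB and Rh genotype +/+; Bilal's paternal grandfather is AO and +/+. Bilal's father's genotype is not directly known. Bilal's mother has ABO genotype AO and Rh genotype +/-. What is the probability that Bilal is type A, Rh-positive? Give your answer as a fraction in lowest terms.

Bilal's father's ABO genotype from AB × AO: 1/4 AA, 1/4 AB, 1/4 AO, 1/4 BO.
Crossing each possibility with the mother AO and summing P(type A): 1/4·1 + 1/4·1/2 + 1/4·3/4 + 1/4·1/4 = 5/8.
Similarly for Rh via the father's Rh distribution: P(Rh+) = 1.
Independent loci: 5/8 × 1 = 5/8.

5/8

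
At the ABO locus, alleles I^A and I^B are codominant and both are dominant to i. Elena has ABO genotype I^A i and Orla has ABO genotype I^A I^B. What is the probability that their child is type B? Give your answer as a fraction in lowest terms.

1/4

ABO cross I^A i × I^A I^B → offspring phenotypes: 1/2 A, 1/4 B, 1/4 AB.
So P(type B) = 1/4.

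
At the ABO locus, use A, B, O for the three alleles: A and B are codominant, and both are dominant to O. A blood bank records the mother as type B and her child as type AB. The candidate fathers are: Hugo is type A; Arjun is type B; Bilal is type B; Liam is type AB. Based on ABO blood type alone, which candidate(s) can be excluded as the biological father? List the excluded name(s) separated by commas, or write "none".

Arjun, Bilal

A candidate is excluded only if no genotype consistent with his phenotype could produce a type AB child with a type B mother.
Arjun (type B): no genotype consistent with that phenotype can produce a type-AB child with a type-B mother.
Bilal (type B): no genotype consistent with that phenotype can produce a type-AB child with a type-B mother.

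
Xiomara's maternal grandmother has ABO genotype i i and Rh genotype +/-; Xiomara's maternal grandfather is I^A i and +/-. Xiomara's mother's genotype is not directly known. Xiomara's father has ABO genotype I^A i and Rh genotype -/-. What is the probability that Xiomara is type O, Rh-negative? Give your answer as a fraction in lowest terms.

3/16

Xiomara's mother's ABO genotype from i i × I^A i: 1/2 I^A i, 1/2 i i.
Crossing each possibility with the father I^A i and summing P(type O): 1/2·1/4 + 1/2·1/2 = 3/8.
Similarly for Rh via the mother's Rh distribution: P(Rh-) = 1/2.
Independent loci: 3/8 × 1/2 = 3/16.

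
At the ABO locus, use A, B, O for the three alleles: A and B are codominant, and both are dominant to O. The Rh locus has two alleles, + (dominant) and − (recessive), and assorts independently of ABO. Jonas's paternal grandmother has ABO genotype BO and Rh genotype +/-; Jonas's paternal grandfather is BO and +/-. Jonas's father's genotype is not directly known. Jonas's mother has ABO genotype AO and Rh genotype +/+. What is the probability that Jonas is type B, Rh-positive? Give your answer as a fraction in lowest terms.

Jonas's father's ABO genotype from BO × BO: 1/4 BB, 1/2 BO, 1/4 OO.
Crossing each possibility with the mother AO and summing P(type B): 1/4·1/2 + 1/2·1/4 + 1/4·0 = 1/4.
Similarly for Rh via the father's Rh distribution: P(Rh+) = 1.
Independent loci: 1/4 × 1 = 1/4.

1/4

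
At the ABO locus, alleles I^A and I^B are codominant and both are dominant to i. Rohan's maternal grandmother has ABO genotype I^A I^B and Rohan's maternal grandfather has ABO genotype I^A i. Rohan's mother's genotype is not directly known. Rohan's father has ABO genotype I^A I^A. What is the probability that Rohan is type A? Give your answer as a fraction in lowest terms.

3/4

Rohan's mother's ABO genotype from I^A I^B × I^A i: 1/4 I^A I^A, 1/4 I^A I^B, 1/4 I^A i, 1/4 I^B i.
Crossing each possibility with the father I^A I^A and summing P(type A): 1/4·1 + 1/4·1/2 + 1/4·1 + 1/4·1/2 = 3/4.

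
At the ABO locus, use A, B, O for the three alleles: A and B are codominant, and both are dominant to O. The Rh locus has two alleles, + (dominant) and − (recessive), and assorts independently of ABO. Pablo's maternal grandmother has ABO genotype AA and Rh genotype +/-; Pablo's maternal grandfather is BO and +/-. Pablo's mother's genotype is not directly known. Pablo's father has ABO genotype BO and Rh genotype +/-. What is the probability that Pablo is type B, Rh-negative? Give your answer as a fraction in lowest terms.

3/32

Pablo's mother's ABO genotype from AA × BO: 1/2 AB, 1/2 AO.
Crossing each possibility with the father BO and summing P(type B): 1/2·1/2 + 1/2·1/4 = 3/8.
Similarly for Rh via the mother's Rh distribution: P(Rh-) = 1/4.
Independent loci: 3/8 × 1/4 = 3/32.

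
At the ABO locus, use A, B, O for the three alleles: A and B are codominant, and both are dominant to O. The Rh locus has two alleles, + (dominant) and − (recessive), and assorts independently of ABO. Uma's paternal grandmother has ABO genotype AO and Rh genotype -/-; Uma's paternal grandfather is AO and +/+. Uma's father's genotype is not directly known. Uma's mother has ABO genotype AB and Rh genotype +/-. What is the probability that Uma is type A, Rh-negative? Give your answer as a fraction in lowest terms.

Uma's father's ABO genotype from AO × AO: 1/4 AA, 1/2 AO, 1/4 OO.
Crossing each possibility with the mother AB and summing P(type A): 1/4·1/2 + 1/2·1/2 + 1/4·1/2 = 1/2.
Similarly for Rh via the father's Rh distribution: P(Rh-) = 1/4.
Independent loci: 1/2 × 1/4 = 1/8.

1/8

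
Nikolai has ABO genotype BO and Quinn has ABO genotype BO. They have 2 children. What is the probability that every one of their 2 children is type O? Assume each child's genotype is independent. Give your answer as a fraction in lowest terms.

1/16

ABO cross BO × BO → 1/4 O, 3/4 B.
So P(type O) = 1/4 per child.
All 2 independent: (1/4)^2 = 1/16.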